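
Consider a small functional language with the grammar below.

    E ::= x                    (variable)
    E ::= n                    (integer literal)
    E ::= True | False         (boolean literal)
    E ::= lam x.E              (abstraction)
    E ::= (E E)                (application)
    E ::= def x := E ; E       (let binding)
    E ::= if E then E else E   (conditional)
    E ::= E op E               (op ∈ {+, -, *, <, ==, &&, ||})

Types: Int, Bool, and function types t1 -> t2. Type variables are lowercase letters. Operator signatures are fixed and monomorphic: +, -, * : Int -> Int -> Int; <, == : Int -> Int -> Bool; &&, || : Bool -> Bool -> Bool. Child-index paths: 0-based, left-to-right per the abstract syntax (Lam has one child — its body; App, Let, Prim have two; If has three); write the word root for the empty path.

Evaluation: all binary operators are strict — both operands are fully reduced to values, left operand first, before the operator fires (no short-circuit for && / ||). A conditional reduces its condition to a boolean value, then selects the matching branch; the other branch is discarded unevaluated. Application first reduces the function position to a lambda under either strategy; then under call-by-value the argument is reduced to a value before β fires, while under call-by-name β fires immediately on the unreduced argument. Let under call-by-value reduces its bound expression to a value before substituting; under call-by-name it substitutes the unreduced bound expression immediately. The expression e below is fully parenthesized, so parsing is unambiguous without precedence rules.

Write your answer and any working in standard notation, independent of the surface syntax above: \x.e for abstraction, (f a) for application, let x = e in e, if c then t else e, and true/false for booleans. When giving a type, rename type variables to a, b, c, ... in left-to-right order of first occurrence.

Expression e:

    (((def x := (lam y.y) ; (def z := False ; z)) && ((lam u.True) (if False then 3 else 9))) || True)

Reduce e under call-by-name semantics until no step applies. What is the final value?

Derivation:
step 0: (((let x = (\y.y) in (let z = false in z)) && ((\u.true) (if false then 3 else 9))) || true)
step 1: [let@0.0] (((let z = false in z) && ((\u.true) (if false then 3 else 9))) || true)
step 2: [let@0.0] ((false && ((\u.true) (if false then 3 else 9))) || true)
step 3: [beta@0.1] ((false && true) || true)
step 4: [delta@0] (false || true)
step 5: [delta@root] true

Answer: true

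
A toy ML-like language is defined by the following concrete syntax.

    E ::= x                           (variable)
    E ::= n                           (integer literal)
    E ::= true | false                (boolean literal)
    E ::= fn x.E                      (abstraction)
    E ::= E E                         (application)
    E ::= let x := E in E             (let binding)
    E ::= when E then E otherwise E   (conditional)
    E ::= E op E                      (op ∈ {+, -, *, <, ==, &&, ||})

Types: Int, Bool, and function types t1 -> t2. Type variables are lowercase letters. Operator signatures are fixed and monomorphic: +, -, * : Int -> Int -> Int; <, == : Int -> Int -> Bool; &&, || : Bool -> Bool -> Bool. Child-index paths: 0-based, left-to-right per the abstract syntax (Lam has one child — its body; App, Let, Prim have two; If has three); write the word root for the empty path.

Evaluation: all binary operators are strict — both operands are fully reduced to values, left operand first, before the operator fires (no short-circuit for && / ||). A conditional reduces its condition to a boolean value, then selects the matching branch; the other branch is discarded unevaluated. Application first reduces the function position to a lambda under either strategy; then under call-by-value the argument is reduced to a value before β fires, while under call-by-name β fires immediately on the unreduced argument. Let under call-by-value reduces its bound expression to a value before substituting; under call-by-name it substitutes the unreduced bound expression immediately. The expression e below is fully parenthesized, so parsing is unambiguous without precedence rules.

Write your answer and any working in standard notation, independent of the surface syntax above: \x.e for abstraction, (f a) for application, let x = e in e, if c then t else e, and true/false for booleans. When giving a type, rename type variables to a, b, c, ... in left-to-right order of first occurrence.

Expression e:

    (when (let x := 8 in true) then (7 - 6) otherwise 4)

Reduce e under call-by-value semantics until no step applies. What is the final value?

Working:
step 0: (if (let x = 8 in true) then (7 - 6) else 4)
step 1: [let@0] (if true then (7 - 6) else 4)
step 2: [if@root] (7 - 6)
step 3: [delta@root] 1

Answer: 1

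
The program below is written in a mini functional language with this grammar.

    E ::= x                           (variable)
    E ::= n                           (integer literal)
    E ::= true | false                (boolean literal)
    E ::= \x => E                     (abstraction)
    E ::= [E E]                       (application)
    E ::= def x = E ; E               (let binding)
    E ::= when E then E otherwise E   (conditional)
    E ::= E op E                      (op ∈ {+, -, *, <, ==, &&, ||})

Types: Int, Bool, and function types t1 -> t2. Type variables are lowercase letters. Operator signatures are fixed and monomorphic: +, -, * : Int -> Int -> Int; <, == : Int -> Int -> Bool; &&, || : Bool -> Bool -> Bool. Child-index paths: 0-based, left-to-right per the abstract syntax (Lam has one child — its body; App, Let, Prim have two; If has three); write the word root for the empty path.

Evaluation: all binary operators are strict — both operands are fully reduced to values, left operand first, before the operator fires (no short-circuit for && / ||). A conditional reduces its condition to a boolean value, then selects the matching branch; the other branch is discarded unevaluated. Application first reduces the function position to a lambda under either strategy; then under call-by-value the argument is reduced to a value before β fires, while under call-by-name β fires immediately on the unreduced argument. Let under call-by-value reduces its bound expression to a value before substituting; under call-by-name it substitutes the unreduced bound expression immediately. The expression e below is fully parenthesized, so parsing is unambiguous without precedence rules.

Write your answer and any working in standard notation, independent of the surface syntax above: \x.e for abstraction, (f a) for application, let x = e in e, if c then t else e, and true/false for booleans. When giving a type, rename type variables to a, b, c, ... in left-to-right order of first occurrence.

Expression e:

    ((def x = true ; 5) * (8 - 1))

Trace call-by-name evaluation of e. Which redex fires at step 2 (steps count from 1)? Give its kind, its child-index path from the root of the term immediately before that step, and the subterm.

Working:
step 0: ((let x = true in 5) * (8 - 1))
step 1: [let@0] (5 * (8 - 1))
step 2: [delta@1] (5 * 7)

Answer: delta at 1 : (8 - 1)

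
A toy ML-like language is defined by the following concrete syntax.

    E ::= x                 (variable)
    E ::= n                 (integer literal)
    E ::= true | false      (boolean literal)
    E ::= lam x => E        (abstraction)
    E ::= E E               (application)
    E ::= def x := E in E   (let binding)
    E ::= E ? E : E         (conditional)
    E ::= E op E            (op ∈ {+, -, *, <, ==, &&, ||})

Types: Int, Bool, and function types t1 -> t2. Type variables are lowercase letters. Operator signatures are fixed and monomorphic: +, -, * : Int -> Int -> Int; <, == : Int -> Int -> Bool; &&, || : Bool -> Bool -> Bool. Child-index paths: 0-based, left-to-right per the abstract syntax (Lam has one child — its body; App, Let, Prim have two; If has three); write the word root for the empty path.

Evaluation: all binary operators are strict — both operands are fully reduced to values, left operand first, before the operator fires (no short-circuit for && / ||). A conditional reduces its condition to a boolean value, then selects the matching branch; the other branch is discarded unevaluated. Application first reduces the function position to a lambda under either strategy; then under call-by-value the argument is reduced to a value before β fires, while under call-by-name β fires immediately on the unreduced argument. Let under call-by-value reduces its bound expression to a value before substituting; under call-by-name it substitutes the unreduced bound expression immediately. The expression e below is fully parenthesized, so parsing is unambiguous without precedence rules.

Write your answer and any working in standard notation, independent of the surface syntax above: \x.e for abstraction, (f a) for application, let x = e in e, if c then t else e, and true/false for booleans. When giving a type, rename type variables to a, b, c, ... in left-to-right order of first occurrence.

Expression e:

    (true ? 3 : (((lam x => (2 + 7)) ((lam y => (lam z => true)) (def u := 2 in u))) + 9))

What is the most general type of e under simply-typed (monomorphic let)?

Answer: Int

Derivation:
  unify Bool ~ Bool
  unify Int ~ Int
  unify Int ~ Int
\x._ : a -> Int
\z._ : c -> Bool
\y._ : b -> c -> Bool
let u : Int
u : Int
  unify b -> c -> Bool ~ Int -> d
  unify b ~ Int
  unify c -> Bool ~ d
_ _ : c -> Bool
  unify a -> Int ~ (c -> Bool) -> e
  unify a ~ c -> Bool
  unify Int ~ e
_ _ : Int
  unify Int ~ Int
  unify Int ~ Int
  unify Int ~ Int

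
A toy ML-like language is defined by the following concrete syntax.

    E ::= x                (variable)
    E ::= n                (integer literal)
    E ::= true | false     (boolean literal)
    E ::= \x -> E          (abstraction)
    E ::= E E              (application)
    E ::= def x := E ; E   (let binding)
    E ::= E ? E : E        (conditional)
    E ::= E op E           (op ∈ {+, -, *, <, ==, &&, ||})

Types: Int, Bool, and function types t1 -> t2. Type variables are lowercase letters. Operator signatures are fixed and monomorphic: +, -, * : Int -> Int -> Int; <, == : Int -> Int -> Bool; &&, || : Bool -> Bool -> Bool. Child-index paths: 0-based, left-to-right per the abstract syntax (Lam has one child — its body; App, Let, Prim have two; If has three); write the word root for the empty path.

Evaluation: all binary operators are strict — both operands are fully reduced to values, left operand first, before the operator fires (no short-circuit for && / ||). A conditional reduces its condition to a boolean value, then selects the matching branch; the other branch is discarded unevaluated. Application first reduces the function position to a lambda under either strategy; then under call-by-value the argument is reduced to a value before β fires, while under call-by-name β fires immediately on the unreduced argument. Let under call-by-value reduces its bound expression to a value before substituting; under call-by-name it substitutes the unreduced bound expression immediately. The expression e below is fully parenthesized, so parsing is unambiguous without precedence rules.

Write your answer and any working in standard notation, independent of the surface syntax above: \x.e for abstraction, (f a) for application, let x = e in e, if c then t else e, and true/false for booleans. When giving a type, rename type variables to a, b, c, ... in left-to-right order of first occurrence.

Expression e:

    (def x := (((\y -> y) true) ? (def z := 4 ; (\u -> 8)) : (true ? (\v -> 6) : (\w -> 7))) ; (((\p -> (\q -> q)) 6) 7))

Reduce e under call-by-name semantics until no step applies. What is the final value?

Working:
step 0: (let x = (if ((\y.y) true) then (let z = 4 in (\u.8)) else (if true then (\v.6) else (\w.7))) in (((\p.(\q.q)) 6) 7))
step 1: [let@root] (((\p.(\q.q)) 6) 7)
step 2: [beta@0] ((\q.q) 7)
step 3: [beta@root] 7

Answer: 7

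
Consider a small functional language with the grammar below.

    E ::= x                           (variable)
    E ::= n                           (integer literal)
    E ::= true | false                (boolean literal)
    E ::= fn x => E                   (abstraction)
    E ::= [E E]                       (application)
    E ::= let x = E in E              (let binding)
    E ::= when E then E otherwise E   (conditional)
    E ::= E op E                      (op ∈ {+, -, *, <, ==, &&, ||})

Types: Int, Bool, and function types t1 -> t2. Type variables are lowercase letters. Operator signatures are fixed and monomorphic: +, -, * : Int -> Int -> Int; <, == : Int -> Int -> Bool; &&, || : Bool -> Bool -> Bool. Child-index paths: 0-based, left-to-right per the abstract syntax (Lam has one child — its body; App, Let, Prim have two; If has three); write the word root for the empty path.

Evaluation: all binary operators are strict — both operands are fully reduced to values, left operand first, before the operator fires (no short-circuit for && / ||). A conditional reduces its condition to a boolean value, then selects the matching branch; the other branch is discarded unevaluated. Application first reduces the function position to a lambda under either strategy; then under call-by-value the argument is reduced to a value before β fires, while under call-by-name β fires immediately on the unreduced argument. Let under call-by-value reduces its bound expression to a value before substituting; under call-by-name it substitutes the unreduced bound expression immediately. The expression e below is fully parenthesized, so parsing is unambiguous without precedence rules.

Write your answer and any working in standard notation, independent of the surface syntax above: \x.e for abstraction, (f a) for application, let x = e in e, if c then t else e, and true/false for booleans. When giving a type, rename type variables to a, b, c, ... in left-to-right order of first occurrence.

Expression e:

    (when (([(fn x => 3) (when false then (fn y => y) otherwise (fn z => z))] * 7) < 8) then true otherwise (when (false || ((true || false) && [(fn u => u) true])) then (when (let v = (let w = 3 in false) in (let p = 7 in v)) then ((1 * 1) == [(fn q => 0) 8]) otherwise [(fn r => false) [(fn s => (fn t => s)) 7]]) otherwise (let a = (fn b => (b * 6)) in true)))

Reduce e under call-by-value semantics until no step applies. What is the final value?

Derivation:
step 0: (if ((((\x.3) (if false then (\y.y) else (\z.z))) * 7) < 8) then true else (if (false || ((true || false) && ((\u.u) true))) then (if (let v = (let w = 3 in false) in (let p = 7 in v)) then ((1 * 1) == ((\q.0) 8)) else ((\r.false) ((\s.(\t.s)) 7))) else (let a = (\b.(b * 6)) in true)))
step 1: [if@0.0.0.1] (if ((((\x.3) (\z.z)) * 7) < 8) then true else (if (false || ((true || false) && ((\u.u) true))) then (if (let v = (let w = 3 in false) in (let p = 7 in v)) then ((1 * 1) == ((\q.0) 8)) else ((\r.false) ((\s.(\t.s)) 7))) else (let a = (\b.(b * 6)) in true)))
step 2: [beta@0.0.0] (if ((3 * 7) < 8) then true else (if (false || ((true || false) && ((\u.u) true))) then (if (let v = (let w = 3 in false) in (let p = 7 in v)) then ((1 * 1) == ((\q.0) 8)) else ((\r.false) ((\s.(\t.s)) 7))) else (let a = (\b.(b * 6)) in true)))
step 3: [delta@0.0] (if (21 < 8) then true else (if (false || ((true || false) && ((\u.u) true))) then (if (let v = (let w = 3 in false) in (let p = 7 in v)) then ((1 * 1) == ((\q.0) 8)) else ((\r.false) ((\s.(\t.s)) 7))) else (let a = (\b.(b * 6)) in true)))
step 4: [delta@0] (if false then true else (if (false || ((true || false) && ((\u.u) true))) then (if (let v = (let w = 3 in false) in (let p = 7 in v)) then ((1 * 1) == ((\q.0) 8)) else ((\r.false) ((\s.(\t.s)) 7))) else (let a = (\b.(b * 6)) in true)))
step 5: [if@root] (if (false || ((true || false) && ((\u.u) true))) then (if (let v = (let w = 3 in false) in (let p = 7 in v)) then ((1 * 1) == ((\q.0) 8)) else ((\r.false) ((\s.(\t.s)) 7))) else (let a = (\b.(b * 6)) in true))
step 6: [delta@0.1.0] (if (false || (true && ((\u.u) true))) then (if (let v = (let w = 3 in false) in (let p = 7 in v)) then ((1 * 1) == ((\q.0) 8)) else ((\r.false) ((\s.(\t.s)) 7))) else (let a = (\b.(b * 6)) in true))
step 7: [beta@0.1.1] (if (false || (true && true)) then (if (let v = (let w = 3 in false) in (let p = 7 in v)) then ((1 * 1) == ((\q.0) 8)) else ((\r.false) ((\s.(\t.s)) 7))) else (let a = (\b.(b * 6)) in true))
step 8: [delta@0.1] (if (false || true) then (if (let v = (let w = 3 in false) in (let p = 7 in v)) then ((1 * 1) == ((\q.0) 8)) else ((\r.false) ((\s.(\t.s)) 7))) else (let a = (\b.(b * 6)) in true))
step 9: [delta@0] (if true then (if (let v = (let w = 3 in false) in (let p = 7 in v)) then ((1 * 1) == ((\q.0) 8)) else ((\r.false) ((\s.(\t.s)) 7))) else (let a = (\b.(b * 6)) in true))
step 10: [if@root] (if (let v = (let w = 3 in false) in (let p = 7 in v)) then ((1 * 1) == ((\q.0) 8)) else ((\r.false) ((\s.(\t.s)) 7)))
step 11: [let@0.0] (if (let v = false in (let p = 7 in v)) then ((1 * 1) == ((\q.0) 8)) else ((\r.false) ((\s.(\t.s)) 7)))
step 12: [let@0] (if (let p = 7 in false) then ((1 * 1) == ((\q.0) 8)) else ((\r.false) ((\s.(\t.s)) 7)))
step 13: [let@0] (if false then ((1 * 1) == ((\q.0) 8)) else ((\r.false) ((\s.(\t.s)) 7)))
step 14: [if@root] ((\r.false) ((\s.(\t.s)) 7))
step 15: [beta@1] ((\r.false) (\t.7))
step 16: [beta@root] false

Answer: false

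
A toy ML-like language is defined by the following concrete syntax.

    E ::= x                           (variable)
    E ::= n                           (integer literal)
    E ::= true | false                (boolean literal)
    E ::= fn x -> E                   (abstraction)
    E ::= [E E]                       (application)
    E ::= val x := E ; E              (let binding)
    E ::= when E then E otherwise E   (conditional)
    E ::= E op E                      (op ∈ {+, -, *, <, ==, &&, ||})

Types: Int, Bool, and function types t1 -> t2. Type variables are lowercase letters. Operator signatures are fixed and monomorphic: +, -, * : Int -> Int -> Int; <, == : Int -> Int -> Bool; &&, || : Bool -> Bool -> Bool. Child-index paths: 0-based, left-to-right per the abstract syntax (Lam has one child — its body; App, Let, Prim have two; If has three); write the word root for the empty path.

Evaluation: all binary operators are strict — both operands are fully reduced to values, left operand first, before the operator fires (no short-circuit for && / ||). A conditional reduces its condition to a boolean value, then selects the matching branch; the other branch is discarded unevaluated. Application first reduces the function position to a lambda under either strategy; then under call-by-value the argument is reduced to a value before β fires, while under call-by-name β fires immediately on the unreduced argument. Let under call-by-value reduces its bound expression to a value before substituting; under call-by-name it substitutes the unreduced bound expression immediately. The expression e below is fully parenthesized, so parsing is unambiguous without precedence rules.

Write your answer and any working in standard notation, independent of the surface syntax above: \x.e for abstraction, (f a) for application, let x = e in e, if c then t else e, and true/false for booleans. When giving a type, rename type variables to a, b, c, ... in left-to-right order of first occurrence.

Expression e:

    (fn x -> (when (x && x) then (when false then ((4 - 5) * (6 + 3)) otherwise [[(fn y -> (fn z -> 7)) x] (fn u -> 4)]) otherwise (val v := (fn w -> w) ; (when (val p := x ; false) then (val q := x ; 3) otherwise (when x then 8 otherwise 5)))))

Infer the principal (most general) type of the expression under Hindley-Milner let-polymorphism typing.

Derivation:
x : a
  unify a ~ Bool
x : Bool
  unify Bool ~ Bool
  unify Bool ~ Bool
  unify Bool ~ Bool
  unify Int ~ Int
  unify Int ~ Int
  unify Int ~ Int
  unify Int ~ Int
  unify Int ~ Int
  unify Int ~ Int
\z._ : c -> Int
\y._ : b -> c -> Int
x : Bool
  unify b -> c -> Int ~ Bool -> d
  unify b ~ Bool
  unify c -> Int ~ d
_ _ : c -> Int
\u._ : e -> Int
  unify c -> Int ~ (e -> Int) -> f
  unify c ~ e -> Int
  unify Int ~ f
_ _ : Int
  unify Int ~ Int
w : g
\w._ : g -> g
let v : forall. g -> g
x : Bool
let p : Bool
  unify Bool ~ Bool
x : Bool
let q : Bool
x : Bool
  unify Bool ~ Bool
  unify Int ~ Int
  unify Int ~ Int
  unify Int ~ Int
\x._ : Bool -> Int

Answer: Bool -> Int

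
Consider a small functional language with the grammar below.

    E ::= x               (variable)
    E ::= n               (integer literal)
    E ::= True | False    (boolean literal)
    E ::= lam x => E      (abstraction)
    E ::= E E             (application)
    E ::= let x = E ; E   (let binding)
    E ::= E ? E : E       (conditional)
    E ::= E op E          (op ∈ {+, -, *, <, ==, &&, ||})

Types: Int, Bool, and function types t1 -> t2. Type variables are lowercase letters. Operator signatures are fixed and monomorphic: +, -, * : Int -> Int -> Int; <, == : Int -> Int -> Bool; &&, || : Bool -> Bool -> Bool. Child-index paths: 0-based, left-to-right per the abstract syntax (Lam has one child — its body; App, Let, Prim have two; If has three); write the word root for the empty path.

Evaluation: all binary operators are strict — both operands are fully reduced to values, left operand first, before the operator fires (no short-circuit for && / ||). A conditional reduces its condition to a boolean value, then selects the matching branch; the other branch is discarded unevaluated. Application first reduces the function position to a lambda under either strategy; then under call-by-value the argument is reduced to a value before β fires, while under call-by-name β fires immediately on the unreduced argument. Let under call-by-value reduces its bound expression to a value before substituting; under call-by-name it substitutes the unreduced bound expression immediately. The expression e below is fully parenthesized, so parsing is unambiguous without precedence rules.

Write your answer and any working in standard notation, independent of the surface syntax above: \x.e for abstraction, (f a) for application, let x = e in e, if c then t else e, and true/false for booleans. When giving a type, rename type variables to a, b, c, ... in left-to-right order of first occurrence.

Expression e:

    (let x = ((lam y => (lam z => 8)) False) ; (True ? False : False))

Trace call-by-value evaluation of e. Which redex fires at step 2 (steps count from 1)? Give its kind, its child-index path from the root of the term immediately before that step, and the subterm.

Answer: let at root : (let x = (\z.8) in (if true then false else false))

Derivation:
step 0: (let x = ((\y.(\z.8)) false) in (if true then false else false))
step 1: [beta@0] (let x = (\z.8) in (if true then false else false))
step 2: [let@root] (if true then false else false)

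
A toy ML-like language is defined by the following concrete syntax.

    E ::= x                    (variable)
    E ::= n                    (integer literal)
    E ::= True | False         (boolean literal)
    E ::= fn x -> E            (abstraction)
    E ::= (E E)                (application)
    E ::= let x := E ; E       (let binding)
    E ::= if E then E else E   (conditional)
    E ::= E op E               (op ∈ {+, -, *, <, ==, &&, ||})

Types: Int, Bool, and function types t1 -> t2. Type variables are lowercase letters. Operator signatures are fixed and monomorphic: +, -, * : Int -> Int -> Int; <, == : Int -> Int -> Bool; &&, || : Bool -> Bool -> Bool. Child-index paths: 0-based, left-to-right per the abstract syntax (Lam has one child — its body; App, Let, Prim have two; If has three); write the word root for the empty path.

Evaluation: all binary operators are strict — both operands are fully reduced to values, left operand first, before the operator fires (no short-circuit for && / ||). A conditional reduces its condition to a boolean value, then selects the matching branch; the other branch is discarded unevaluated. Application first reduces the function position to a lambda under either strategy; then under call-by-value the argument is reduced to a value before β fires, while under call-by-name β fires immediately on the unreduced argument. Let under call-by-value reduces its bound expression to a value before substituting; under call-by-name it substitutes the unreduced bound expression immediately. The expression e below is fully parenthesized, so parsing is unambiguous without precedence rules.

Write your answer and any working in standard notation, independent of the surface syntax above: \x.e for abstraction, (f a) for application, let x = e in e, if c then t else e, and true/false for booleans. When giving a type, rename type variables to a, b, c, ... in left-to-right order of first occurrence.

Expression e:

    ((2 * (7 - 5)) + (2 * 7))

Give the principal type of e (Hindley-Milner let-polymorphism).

Derivation:
  unify Int ~ Int
  unify Int ~ Int
  unify Int ~ Int
  unify Int ~ Int
  unify Int ~ Int
  unify Int ~ Int
  unify Int ~ Int
  unify Int ~ Int

Answer: Int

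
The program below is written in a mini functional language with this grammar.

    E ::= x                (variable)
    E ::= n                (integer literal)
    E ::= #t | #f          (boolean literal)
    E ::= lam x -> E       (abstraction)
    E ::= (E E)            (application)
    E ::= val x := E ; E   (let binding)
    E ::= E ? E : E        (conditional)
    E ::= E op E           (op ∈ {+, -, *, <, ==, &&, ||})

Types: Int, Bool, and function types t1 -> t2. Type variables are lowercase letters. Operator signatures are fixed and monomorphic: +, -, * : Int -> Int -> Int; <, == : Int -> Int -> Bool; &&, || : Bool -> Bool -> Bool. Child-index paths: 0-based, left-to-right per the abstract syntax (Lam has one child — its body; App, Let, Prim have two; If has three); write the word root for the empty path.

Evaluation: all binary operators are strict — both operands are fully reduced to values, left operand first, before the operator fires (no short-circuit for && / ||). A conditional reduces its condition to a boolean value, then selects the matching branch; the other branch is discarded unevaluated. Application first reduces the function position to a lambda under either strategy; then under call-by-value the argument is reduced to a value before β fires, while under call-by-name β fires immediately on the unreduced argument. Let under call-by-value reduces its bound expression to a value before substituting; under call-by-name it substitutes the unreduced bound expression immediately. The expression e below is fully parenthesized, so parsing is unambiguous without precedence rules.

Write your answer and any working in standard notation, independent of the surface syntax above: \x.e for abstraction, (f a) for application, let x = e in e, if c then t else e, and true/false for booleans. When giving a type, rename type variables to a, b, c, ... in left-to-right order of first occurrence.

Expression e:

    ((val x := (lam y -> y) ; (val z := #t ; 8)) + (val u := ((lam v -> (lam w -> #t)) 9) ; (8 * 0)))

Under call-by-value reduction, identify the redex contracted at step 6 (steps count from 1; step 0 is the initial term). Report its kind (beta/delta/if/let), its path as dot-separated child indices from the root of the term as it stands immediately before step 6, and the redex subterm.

Answer: delta at root : (8 + 0)

Working:
step 0: ((let x = (\y.y) in (let z = true in 8)) + (let u = ((\v.(\w.true)) 9) in (8 * 0)))
step 1: [let@0] ((let z = true in 8) + (let u = ((\v.(\w.true)) 9) in (8 * 0)))
step 2: [let@0] (8 + (let u = ((\v.(\w.true)) 9) in (8 * 0)))
step 3: [beta@1.0] (8 + (let u = (\w.true) in (8 * 0)))
step 4: [let@1] (8 + (8 * 0))
step 5: [delta@1] (8 + 0)
step 6: [delta@root] 8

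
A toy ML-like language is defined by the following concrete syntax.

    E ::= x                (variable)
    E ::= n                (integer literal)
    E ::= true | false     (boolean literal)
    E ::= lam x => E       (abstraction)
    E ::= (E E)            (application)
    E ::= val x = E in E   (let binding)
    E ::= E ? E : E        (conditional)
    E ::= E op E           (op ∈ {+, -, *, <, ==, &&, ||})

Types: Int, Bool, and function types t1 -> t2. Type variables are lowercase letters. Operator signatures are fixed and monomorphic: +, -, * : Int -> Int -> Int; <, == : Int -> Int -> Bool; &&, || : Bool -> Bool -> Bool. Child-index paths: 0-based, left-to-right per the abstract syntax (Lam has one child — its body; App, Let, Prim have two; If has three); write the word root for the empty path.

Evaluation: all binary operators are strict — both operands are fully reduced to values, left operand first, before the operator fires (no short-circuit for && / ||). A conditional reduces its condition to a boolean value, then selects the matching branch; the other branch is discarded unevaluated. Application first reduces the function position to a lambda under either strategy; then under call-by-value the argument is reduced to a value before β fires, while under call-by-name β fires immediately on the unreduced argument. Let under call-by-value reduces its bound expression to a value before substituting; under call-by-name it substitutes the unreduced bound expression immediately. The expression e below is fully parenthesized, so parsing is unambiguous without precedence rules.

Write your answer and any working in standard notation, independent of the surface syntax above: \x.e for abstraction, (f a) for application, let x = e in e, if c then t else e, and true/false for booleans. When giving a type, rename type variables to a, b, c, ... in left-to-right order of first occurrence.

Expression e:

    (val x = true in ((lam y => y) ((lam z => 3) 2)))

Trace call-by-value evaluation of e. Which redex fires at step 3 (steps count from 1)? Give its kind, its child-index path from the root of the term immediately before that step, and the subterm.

Working:
step 0: (let x = true in ((\y.y) ((\z.3) 2)))
step 1: [let@root] ((\y.y) ((\z.3) 2))
step 2: [beta@1] ((\y.y) 3)
step 3: [beta@root] 3

Answer: beta at root : ((\y.y) 3)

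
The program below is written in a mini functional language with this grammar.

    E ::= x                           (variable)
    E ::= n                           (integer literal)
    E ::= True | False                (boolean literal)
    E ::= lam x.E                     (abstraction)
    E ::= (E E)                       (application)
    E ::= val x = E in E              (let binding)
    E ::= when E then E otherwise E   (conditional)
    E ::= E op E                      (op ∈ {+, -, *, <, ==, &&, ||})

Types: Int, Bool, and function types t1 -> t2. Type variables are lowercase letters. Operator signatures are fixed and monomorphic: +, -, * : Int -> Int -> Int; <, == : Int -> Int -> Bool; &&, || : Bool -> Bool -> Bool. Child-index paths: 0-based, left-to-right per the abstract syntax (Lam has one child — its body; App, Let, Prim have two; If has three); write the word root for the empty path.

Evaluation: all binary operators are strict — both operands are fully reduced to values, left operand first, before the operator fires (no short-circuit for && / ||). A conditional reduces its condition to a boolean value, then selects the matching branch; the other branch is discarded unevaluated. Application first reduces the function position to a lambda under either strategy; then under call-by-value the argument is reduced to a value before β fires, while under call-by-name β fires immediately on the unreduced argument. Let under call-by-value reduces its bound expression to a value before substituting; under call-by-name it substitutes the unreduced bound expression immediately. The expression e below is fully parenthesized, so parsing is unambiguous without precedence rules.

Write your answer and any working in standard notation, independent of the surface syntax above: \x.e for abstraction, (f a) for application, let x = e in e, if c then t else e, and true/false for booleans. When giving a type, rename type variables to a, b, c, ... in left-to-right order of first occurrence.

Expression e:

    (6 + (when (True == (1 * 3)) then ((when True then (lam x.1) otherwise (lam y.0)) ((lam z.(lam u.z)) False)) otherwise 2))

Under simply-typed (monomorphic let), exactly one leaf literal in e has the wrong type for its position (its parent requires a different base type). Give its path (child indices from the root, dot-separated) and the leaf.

Derivation:
  unify Int ~ Int
  unify Bool ~ Int
  FAIL: mismatch Bool ~ Int

Answer: 1.0.0 : true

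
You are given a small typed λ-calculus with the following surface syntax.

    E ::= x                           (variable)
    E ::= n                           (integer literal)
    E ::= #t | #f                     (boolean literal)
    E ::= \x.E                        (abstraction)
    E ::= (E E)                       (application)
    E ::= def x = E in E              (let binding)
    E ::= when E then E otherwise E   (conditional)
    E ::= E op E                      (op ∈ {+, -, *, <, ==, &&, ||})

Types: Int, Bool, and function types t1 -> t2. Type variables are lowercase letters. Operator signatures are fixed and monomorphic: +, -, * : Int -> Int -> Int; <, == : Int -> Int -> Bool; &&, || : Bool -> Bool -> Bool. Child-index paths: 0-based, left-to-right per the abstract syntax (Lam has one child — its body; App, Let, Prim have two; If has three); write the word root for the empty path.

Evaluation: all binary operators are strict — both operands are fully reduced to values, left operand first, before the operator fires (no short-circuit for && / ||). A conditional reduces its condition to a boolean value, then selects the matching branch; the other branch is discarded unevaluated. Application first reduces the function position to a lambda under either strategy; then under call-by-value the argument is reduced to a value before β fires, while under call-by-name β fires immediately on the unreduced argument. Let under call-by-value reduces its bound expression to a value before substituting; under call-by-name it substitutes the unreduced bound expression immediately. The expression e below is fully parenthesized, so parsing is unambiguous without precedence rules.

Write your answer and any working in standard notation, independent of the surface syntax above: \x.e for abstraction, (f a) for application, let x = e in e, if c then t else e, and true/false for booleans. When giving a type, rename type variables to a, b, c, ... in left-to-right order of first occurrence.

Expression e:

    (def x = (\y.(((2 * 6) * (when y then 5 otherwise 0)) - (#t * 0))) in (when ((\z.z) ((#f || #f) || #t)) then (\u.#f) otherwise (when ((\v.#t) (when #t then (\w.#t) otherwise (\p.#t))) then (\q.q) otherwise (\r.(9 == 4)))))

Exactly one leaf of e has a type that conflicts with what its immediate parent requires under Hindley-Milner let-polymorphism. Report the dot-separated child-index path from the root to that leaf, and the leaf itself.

Answer: 0.0.1.0 : true

Derivation:
  unify Int ~ Int
  unify Int ~ Int
  unify Int ~ Int
y : a
  unify a ~ Bool
  unify Int ~ Int
  unify Int ~ Int
  unify Int ~ Int
  unify Bool ~ Int
  FAIL: mismatch Bool ~ Int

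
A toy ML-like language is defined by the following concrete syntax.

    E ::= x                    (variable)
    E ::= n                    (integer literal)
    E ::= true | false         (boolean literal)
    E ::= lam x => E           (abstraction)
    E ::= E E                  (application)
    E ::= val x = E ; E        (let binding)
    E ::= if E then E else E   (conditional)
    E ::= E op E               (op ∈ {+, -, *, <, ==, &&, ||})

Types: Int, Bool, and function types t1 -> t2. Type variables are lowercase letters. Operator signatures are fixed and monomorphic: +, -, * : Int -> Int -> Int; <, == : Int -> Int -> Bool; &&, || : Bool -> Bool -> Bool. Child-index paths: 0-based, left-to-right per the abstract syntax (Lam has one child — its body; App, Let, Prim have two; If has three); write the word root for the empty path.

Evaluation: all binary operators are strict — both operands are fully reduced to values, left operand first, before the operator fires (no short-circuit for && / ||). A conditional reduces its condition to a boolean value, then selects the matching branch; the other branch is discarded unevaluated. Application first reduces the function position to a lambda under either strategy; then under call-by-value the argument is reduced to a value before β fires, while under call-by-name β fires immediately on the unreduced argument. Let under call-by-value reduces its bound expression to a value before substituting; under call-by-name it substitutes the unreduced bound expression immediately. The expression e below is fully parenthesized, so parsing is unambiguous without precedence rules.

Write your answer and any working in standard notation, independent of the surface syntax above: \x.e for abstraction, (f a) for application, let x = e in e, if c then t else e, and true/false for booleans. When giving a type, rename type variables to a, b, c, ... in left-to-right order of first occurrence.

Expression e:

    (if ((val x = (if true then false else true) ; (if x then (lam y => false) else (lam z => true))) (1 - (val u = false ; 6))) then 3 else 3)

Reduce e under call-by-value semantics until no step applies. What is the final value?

Working:
step 0: (if ((let x = (if true then false else true) in (if x then (\y.false) else (\z.true))) (1 - (let u = false in 6))) then 3 else 3)
step 1: [if@0.0.0] (if ((let x = false in (if x then (\y.false) else (\z.true))) (1 - (let u = false in 6))) then 3 else 3)
step 2: [let@0.0] (if ((if false then (\y.false) else (\z.true)) (1 - (let u = false in 6))) then 3 else 3)
step 3: [if@0.0] (if ((\z.true) (1 - (let u = false in 6))) then 3 else 3)
step 4: [let@0.1.1] (if ((\z.true) (1 - 6)) then 3 else 3)
step 5: [delta@0.1] (if ((\z.true) -5) then 3 else 3)
step 6: [beta@0] (if true then 3 else 3)
step 7: [if@root] 3

Answer: 3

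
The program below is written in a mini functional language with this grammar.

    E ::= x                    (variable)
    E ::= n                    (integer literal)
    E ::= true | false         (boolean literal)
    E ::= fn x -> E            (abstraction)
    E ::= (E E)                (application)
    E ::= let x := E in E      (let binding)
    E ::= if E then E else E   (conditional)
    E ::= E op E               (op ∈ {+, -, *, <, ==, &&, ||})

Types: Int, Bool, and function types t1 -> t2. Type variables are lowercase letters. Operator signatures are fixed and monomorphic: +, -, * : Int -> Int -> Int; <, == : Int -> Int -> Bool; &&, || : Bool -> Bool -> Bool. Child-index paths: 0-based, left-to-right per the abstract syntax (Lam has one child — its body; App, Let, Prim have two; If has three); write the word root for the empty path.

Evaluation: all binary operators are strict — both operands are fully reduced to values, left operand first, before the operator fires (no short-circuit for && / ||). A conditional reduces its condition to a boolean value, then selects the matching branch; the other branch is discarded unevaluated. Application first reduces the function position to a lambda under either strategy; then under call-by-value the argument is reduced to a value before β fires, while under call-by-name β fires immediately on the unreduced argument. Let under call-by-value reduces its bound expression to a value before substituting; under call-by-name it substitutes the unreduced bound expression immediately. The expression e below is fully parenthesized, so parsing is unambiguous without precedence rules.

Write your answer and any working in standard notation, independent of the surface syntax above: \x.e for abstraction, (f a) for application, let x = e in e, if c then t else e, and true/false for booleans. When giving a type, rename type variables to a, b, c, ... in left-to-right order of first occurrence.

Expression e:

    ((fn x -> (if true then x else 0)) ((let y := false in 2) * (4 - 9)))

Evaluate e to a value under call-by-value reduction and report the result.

Derivation:
step 0: ((\x.(if true then x else 0)) ((let y = false in 2) * (4 - 9)))
step 1: [let@1.0] ((\x.(if true then x else 0)) (2 * (4 - 9)))
step 2: [delta@1.1] ((\x.(if true then x else 0)) (2 * -5))
step 3: [delta@1] ((\x.(if true then x else 0)) -10)
step 4: [beta@root] (if true then -10 else 0)
step 5: [if@root] -10

Answer: -10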